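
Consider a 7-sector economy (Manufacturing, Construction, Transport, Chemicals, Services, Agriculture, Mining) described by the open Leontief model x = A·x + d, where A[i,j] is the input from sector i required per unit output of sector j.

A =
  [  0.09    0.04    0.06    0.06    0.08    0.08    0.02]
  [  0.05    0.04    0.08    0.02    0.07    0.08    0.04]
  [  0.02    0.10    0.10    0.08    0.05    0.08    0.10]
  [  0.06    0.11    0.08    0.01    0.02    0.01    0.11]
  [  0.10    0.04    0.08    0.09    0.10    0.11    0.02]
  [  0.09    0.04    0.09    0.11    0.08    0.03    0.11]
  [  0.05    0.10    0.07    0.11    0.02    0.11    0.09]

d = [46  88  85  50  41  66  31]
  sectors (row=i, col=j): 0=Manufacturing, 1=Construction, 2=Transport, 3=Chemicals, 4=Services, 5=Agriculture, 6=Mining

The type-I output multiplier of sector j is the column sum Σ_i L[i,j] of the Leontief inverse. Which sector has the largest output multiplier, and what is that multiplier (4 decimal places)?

Transport (2.0884)

Form M = I − A:
  [  0.91   -0.04   -0.06   -0.06   -0.08   -0.08   -0.02]
  [ -0.05    0.96   -0.08   -0.02   -0.07   -0.08   -0.04]
  [ -0.02   -0.10    0.90   -0.08   -0.05   -0.08   -0.10]
  [ -0.06   -0.11   -0.08    0.99   -0.02   -0.01   -0.11]
  [ -0.10   -0.04   -0.08   -0.09    0.90   -0.11   -0.02]
  [ -0.09   -0.04   -0.09   -0.11   -0.08    0.97   -0.11]
  [ -0.05   -0.10   -0.07   -0.11   -0.02   -0.11    0.91]
Leontief inverse L = M⁻¹:
  [  1.1471    0.0938    0.1269    0.1176    0.1329    0.1378    0.0771]
  [  0.0992    1.0894    0.1413    0.0754    0.1171    0.1343    0.0935]
  [  0.0822    0.1735    1.1841    0.1508    0.1075    0.1528    0.1786]
  [  0.1051    0.1635    0.1414    1.0630    0.0634    0.0705    0.1634]
  [  0.1715    0.1088    0.1646    0.1624    1.1658    0.1812    0.0938]
  [  0.1573    0.1170    0.1747    0.1824    0.1394    1.1068    0.1867]
  [  0.1157    0.1745    0.1554    0.1805    0.0786    0.1804    1.1715]
Total output x = L · d:
  x_0 = 1.1471·46 + 0.0938·88 + 0.1269·85 + 0.1176·50 + 0.1329·41 + 0.1378·66 + 0.0771·31 = 94.6159
  x_1 = 0.0992·46 + 1.0894·88 + 0.1413·85 + 0.0754·50 + 0.1171·41 + 0.1343·66 + 0.0935·31 = 132.7728
  x_2 = 0.0822·46 + 0.1735·88 + 1.1841·85 + 0.1508·50 + 0.1075·41 + 0.1528·66 + 0.1786·31 = 147.2658
  x_3 = 0.1051·46 + 0.1635·88 + 0.1414·85 + 1.0630·50 + 0.0634·41 + 0.0705·66 + 0.1634·31 = 96.7151
  x_4 = 0.1715·46 + 0.1088·88 + 0.1646·85 + 0.1624·50 + 1.1658·41 + 0.1812·66 + 0.0938·31 = 102.2353
  x_5 = 0.1573·46 + 0.1170·88 + 0.1747·85 + 0.1824·50 + 0.1394·41 + 1.1068·66 + 0.1867·31 = 126.0590
  x_6 = 0.1157·46 + 0.1745·88 + 0.1554·85 + 0.1805·50 + 0.0786·41 + 0.1804·66 + 1.1715·31 = 94.3588
Output multipliers (column sums of L):
  Manufacturing: 1.8782
  Construction: 1.9205
  Transport: 2.0884
  Chemicals: 1.9320
  Services: 1.8046
  Agriculture: 1.9638
  Mining: 1.9647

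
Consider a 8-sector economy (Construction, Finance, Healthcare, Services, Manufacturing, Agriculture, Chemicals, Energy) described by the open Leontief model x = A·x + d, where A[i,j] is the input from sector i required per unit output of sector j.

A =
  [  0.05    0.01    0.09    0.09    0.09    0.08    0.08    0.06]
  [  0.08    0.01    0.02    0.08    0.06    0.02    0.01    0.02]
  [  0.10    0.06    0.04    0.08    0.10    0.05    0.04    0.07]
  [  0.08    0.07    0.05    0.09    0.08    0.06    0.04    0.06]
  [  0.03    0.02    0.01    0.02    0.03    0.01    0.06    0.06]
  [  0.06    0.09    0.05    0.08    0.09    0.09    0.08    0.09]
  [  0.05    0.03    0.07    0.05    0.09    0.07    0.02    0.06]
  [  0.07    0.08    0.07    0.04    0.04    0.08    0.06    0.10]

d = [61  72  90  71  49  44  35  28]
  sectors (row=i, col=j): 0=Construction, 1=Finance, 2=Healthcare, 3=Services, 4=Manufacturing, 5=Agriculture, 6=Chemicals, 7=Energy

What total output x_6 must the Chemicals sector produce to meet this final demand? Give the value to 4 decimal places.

Form M = I − A:
  [  0.95   -0.01   -0.09   -0.09   -0.09   -0.08   -0.08   -0.06]
  [ -0.08    0.99   -0.02   -0.08   -0.06   -0.02   -0.01   -0.02]
  [ -0.10   -0.06    0.96   -0.08   -0.10   -0.05   -0.04   -0.07]
  [ -0.08   -0.07   -0.05    0.91   -0.08   -0.06   -0.04   -0.06]
  [ -0.03   -0.02   -0.01   -0.02    0.97   -0.01   -0.06   -0.06]
  [ -0.06   -0.09   -0.05   -0.08   -0.09    0.91   -0.08   -0.09]
  [ -0.05   -0.03   -0.07   -0.05   -0.09   -0.07    0.98   -0.06]
  [ -0.07   -0.08   -0.07   -0.04   -0.04   -0.08   -0.06    0.90]
Leontief inverse L = M⁻¹:
  [  1.1171    0.0620    0.1427    0.1577    0.1662    0.1415    0.1339    0.1316]
  [  0.1152    1.0353    0.0495    0.1184    0.1006    0.0527    0.0408    0.0571]
  [  0.1629    0.1050    1.0907    0.1454    0.1701    0.1071    0.0923    0.1359]
  [  0.1436    0.1156    0.0994    1.1560    0.1504    0.1164    0.0905    0.1246]
  [  0.0578    0.0406    0.0343    0.0473    1.0610    0.0369    0.0820    0.0905]
  [  0.1350    0.1454    0.1082    0.1562    0.1727    1.1575    0.1386    0.1676]
  [  0.1029    0.0703    0.1102    0.1032    0.1482    0.1172    1.0640    0.1164]
  [  0.1376    0.1296    0.1232    0.1083    0.1142    0.1415    0.1121    1.1692]
Total output x = L · d:
  x_0 = 1.1171·61 + 0.0620·72 + 0.1427·90 + 0.1577·71 + 0.1662·49 + 0.1415·44 + 0.1339·35 + 0.1316·28 = 119.3841
  x_1 = 0.1152·61 + 1.0353·72 + 0.0495·90 + 0.1184·71 + 0.1006·49 + 0.0527·44 + 0.0408·35 + 0.0571·28 = 104.6985
  x_2 = 0.1629·61 + 0.1050·72 + 1.0907·90 + 0.1454·71 + 0.1701·49 + 0.1071·44 + 0.0923·35 + 0.1359·28 = 146.0675
  x_3 = 0.1436·61 + 0.1156·72 + 0.0994·90 + 1.1560·71 + 0.1504·49 + 0.1164·44 + 0.0905·35 + 0.1246·28 = 127.2566
  x_4 = 0.0578·61 + 0.0406·72 + 0.0343·90 + 0.0473·71 + 1.0610·49 + 0.0369·44 + 0.0820·35 + 0.0905·28 = 71.9124
  x_5 = 0.1350·61 + 0.1454·72 + 0.1082·90 + 0.1562·71 + 0.1727·49 + 1.1575·44 + 0.1386·35 + 0.1676·28 = 108.4730
  x_6 = 0.1029·61 + 0.0703·72 + 0.1102·90 + 0.1032·71 + 0.1482·49 + 0.1172·44 + 1.0640·35 + 0.1164·28 = 81.4922
  x_7 = 0.1376·61 + 0.1296·72 + 0.1232·90 + 0.1083·71 + 0.1142·49 + 0.1415·44 + 0.1121·35 + 1.1692·28 = 84.9907

81.4922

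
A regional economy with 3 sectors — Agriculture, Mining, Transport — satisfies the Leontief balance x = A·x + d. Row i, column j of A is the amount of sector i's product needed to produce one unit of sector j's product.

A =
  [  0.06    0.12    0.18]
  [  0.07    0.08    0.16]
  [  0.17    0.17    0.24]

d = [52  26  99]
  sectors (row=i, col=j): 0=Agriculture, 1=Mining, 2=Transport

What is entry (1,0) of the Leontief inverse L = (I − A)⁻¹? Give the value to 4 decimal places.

L[1,0] = 0.1359

Form M = I − A:
  [  0.94   -0.12   -0.18]
  [ -0.07    0.92   -0.16]
  [ -0.17   -0.17    0.76]
Leontief inverse L = M⁻¹:
  [  1.1356    0.2058    0.3123]
  [  0.1359    1.1556    0.2755]
  [  0.2844    0.3045    1.4473]
Total output x = L · d:
  x_0 = 1.1356·52 + 0.2058·26 + 0.3123·99 = 95.3226
  x_1 = 0.1359·52 + 1.1556·26 + 0.2755·99 = 64.3809
  x_2 = 0.2844·52 + 0.3045·26 + 1.4473·99 = 165.9863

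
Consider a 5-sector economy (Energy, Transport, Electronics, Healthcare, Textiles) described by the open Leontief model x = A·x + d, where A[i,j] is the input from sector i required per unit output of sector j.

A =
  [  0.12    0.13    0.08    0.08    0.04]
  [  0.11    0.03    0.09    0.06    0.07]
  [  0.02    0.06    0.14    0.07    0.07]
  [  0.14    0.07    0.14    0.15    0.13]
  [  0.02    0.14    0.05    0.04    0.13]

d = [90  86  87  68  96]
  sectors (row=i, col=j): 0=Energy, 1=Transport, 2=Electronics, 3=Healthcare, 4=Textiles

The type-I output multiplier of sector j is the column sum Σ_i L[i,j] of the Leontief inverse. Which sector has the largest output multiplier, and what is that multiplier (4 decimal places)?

Form M = I − A:
  [  0.88   -0.13   -0.08   -0.08   -0.04]
  [ -0.11    0.97   -0.09   -0.06   -0.07]
  [ -0.02   -0.06    0.86   -0.07   -0.07]
  [ -0.14   -0.07   -0.14    0.85   -0.13]
  [ -0.02   -0.14   -0.05   -0.04    0.87]
Leontief inverse L = M⁻¹:
  [  1.1896    0.1949    0.1606    0.1439    0.1048]
  [  0.1598    1.0877    0.1538    0.1103    0.1237]
  [  0.0630    0.1100    1.2069    0.1190    0.1266]
  [  0.2298    0.1694    0.2547    1.2419    0.2302]
  [  0.0673    0.1936    0.1095    0.0850    1.1896]
Total output x = L · d:
  x_0 = 1.1896·90 + 0.1949·86 + 0.1606·87 + 0.1439·68 + 0.1048·96 = 157.6413
  x_1 = 0.1598·90 + 1.0877·86 + 0.1538·87 + 0.1103·68 + 0.1237·96 = 140.6873
  x_2 = 0.0630·90 + 0.1100·86 + 1.2069·87 + 0.1190·68 + 0.1266·96 = 140.3786
  x_3 = 0.2298·90 + 0.1694·86 + 0.2547·87 + 1.2419·68 + 0.2302·96 = 163.9514
  x_4 = 0.0673·90 + 0.1936·86 + 0.1095·87 + 0.0850·68 + 1.1896·96 = 152.2138
Output multipliers (column sums of L):
  Energy: 1.7095
  Transport: 1.7555
  Electronics: 1.8855
  Healthcare: 1.7001
  Textiles: 1.7750

Electronics (1.8855)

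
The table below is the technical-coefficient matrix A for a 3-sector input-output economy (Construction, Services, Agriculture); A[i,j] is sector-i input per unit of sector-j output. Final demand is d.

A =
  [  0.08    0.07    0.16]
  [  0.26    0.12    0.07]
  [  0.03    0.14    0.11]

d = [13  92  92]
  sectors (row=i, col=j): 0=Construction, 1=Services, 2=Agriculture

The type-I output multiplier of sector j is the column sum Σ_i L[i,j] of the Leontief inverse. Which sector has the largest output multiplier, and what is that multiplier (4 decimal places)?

Form M = I − A:
  [  0.92   -0.07   -0.16]
  [ -0.26    0.88   -0.07]
  [ -0.03   -0.14    0.89]
Leontief inverse L = M⁻¹:
  [  1.1288    0.1236    0.2127]
  [  0.3408    1.1881    0.1547]
  [  0.0917    0.1911    1.1551]
Total output x = L · d:
  x_0 = 1.1288·13 + 0.1236·92 + 0.2127·92 = 45.6129
  x_1 = 0.3408·13 + 1.1881·92 + 0.1547·92 = 127.9682
  x_2 = 0.0917·13 + 0.1911·92 + 1.1551·92 = 125.0381
Output multipliers (column sums of L):
  Construction: 1.5613
  Services: 1.5028
  Agriculture: 1.5225

Construction (1.5613)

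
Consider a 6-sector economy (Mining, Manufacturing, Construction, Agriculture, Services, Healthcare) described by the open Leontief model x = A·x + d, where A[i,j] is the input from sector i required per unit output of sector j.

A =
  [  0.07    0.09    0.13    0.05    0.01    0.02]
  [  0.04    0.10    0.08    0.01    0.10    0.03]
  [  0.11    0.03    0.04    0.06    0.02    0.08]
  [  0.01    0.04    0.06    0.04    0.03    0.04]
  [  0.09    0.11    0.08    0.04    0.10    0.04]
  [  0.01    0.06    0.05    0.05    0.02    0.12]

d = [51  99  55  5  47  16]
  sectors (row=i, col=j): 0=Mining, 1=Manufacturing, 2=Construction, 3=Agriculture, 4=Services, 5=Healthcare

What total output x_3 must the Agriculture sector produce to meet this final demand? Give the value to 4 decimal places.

20.4784

Form M = I − A:
  [  0.93   -0.09   -0.13   -0.05   -0.01   -0.02]
  [ -0.04    0.90   -0.08   -0.01   -0.10   -0.03]
  [ -0.11   -0.03    0.96   -0.06   -0.02   -0.08]
  [ -0.01   -0.04   -0.06    0.96   -0.03   -0.04]
  [ -0.09   -0.11   -0.08   -0.04    0.90   -0.04]
  [ -0.01   -0.06   -0.05   -0.05   -0.02    0.88]
Leontief inverse L = M⁻¹:
  [  1.1055    0.1269    0.1703    0.0735    0.0337    0.0498]
  [  0.0775    1.1446    0.1221    0.0322    0.1331    0.0594]
  [  0.1362    0.0652    1.0795    0.0825    0.0379    0.1089]
  [  0.0287    0.0620    0.0819    1.0540    0.0455    0.0602]
  [  0.1348    0.1652    0.1351    0.0685    1.1379    0.0758]
  [  0.0303    0.0905    0.0793    0.0692    0.0401    1.1523]
Total output x = L · d:
  x_0 = 1.1055·51 + 0.1269·99 + 0.1703·55 + 0.0735·5 + 0.0337·47 + 0.0498·16 = 81.0598
  x_1 = 0.0775·51 + 1.1446·99 + 0.1221·55 + 0.0322·5 + 0.1331·47 + 0.0594·16 = 131.3544
  x_2 = 0.1362·51 + 0.0652·99 + 1.0795·55 + 0.0825·5 + 0.0379·47 + 0.1089·16 = 76.7104
  x_3 = 0.0287·51 + 0.0620·99 + 0.0819·55 + 1.0540·5 + 0.0455·47 + 0.0602·16 = 20.4784
  x_4 = 0.1348·51 + 0.1652·99 + 0.1351·55 + 0.0685·5 + 1.1379·47 + 0.0758·16 = 85.6905
  x_5 = 0.0303·51 + 0.0905·99 + 0.0793·55 + 0.0692·5 + 0.0401·47 + 1.1523·16 = 35.5285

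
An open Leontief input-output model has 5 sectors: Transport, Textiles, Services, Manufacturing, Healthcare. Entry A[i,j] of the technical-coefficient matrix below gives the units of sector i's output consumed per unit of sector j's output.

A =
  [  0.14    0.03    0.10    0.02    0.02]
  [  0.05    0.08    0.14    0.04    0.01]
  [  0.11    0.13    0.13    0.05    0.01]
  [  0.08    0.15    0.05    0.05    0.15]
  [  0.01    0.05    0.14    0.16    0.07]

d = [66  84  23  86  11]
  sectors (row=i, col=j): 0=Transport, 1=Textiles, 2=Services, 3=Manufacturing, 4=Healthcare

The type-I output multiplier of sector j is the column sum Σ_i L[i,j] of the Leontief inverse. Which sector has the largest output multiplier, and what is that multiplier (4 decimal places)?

Services (1.9299)

Form M = I − A:
  [  0.86   -0.03   -0.10   -0.02   -0.02]
  [ -0.05    0.92   -0.14   -0.04   -0.01]
  [ -0.11   -0.13    0.87   -0.05   -0.01]
  [ -0.08   -0.15   -0.05    0.95   -0.15]
  [ -0.01   -0.05   -0.14   -0.16    0.93]
Leontief inverse L = M⁻¹:
  [  1.1911    0.0697    0.1561    0.0421    0.0348]
  [  0.0978    1.1306    0.2012    0.0648    0.0269]
  [  0.1738    0.1915    1.2100    0.0808    0.0318]
  [  0.1356    0.2146    0.1432    1.1032    0.1847]
  [  0.0676    0.1273    0.2193    0.2059    1.1137]
Total output x = L · d:
  x_0 = 1.1911·66 + 0.0697·84 + 0.1561·23 + 0.0421·86 + 0.0348·11 = 92.0611
  x_1 = 0.0978·66 + 1.1306·84 + 0.2012·23 + 0.0648·86 + 0.0269·11 = 111.9209
  x_2 = 0.1738·66 + 0.1915·84 + 1.2100·23 + 0.0808·86 + 0.0318·11 = 62.6855
  x_3 = 0.1356·66 + 0.2146·84 + 0.1432·23 + 1.1032·86 + 0.1847·11 = 127.1682
  x_4 = 0.0676·66 + 0.1273·84 + 0.2193·23 + 0.2059·86 + 1.1137·11 = 50.1500
Output multipliers (column sums of L):
  Transport: 1.6658
  Textiles: 1.7336
  Services: 1.9299
  Manufacturing: 1.4967
  Healthcare: 1.3919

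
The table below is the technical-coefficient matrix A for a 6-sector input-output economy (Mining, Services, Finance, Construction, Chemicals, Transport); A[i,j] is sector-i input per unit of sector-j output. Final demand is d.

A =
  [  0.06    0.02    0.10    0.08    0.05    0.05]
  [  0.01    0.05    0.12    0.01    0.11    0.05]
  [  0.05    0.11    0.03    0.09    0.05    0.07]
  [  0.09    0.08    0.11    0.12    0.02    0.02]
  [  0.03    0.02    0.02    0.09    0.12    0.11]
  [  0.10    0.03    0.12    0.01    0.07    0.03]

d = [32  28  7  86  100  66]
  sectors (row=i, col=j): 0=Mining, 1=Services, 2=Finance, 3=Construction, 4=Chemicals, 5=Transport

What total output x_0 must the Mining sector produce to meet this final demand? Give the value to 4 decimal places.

62.4737

Form M = I − A:
  [  0.94   -0.02   -0.10   -0.08   -0.05   -0.05]
  [ -0.01    0.95   -0.12   -0.01   -0.11   -0.05]
  [ -0.05   -0.11    0.97   -0.09   -0.05   -0.07]
  [ -0.09   -0.08   -0.11    0.88   -0.02   -0.02]
  [ -0.03   -0.02   -0.02   -0.09    0.88   -0.11]
  [ -0.10   -0.03   -0.12   -0.01   -0.07    0.97]
Leontief inverse L = M⁻¹:
  [  1.0957    0.0549    0.1459    0.1250    0.0868    0.0823]
  [  0.0388    1.0818    0.1574    0.0487    0.1544    0.0876]
  [  0.0861    0.1441    1.0874    0.1317    0.0960    0.1039]
  [  0.1309    0.1245    0.1704    1.1743    0.0639    0.0569]
  [  0.0700    0.0502    0.0709    0.1350    1.1653    0.1462]
  [  0.1312    0.0619    0.1613    0.0525    0.1103    1.0661]
Total output x = L · d:
  x_0 = 1.0957·32 + 0.0549·28 + 0.1459·7 + 0.1250·86 + 0.0868·100 + 0.0823·66 = 62.4737
  x_1 = 0.0388·32 + 1.0818·28 + 0.1574·7 + 0.0487·86 + 0.1544·100 + 0.0876·66 = 58.0511
  x_2 = 0.0861·32 + 0.1441·28 + 1.0874·7 + 0.1317·86 + 0.0960·100 + 0.1039·66 = 42.1805
  x_3 = 0.1309·32 + 0.1245·28 + 0.1704·7 + 1.1743·86 + 0.0639·100 + 0.0569·66 = 120.0055
  x_4 = 0.0700·32 + 0.0502·28 + 0.0709·7 + 0.1350·86 + 1.1653·100 + 0.1462·66 = 141.9394
  x_5 = 0.1312·32 + 0.0619·28 + 0.1613·7 + 0.0525·86 + 0.1103·100 + 1.0661·66 = 92.9756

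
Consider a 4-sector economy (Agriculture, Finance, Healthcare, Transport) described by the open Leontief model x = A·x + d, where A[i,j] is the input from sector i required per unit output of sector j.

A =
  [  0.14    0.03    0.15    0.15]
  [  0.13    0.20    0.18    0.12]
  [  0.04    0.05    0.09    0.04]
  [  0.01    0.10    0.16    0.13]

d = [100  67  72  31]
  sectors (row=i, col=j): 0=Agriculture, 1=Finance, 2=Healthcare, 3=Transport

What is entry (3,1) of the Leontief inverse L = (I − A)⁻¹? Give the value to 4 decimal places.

Form M = I − A:
  [  0.86   -0.03   -0.15   -0.15]
  [ -0.13    0.80   -0.18   -0.12]
  [ -0.04   -0.05    0.91   -0.04]
  [ -0.01   -0.10   -0.16    0.87]
Leontief inverse L = M⁻¹:
  [  1.1908    0.0892    0.2542    0.2293]
  [  0.2161    1.3082    0.3354    0.2331]
  [  0.0664    0.0831    1.1395    0.0753]
  [  0.0507    0.1667    0.2510    1.1927]
Total output x = L · d:
  x_0 = 1.1908·100 + 0.0892·67 + 0.2542·72 + 0.2293·31 = 150.4671
  x_1 = 0.2161·100 + 1.3082·67 + 0.3354·72 + 0.2331·31 = 140.6284
  x_2 = 0.0664·100 + 0.0831·67 + 1.1395·72 + 0.0753·31 = 96.5953
  x_3 = 0.0507·100 + 0.1667·67 + 0.2510·72 + 1.1927·31 = 71.2905

L[3,1] = 0.1667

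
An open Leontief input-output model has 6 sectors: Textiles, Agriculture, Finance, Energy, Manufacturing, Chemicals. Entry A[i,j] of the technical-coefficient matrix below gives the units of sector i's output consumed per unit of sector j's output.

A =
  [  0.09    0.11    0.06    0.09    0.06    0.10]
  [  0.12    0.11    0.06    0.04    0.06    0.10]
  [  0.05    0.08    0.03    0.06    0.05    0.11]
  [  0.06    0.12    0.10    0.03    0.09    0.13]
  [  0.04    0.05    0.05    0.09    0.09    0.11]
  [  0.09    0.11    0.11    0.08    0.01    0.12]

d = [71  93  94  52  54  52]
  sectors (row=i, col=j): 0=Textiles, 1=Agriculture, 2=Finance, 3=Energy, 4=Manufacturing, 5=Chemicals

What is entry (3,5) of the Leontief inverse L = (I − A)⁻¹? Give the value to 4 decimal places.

L[3,5] = 0.2422

Form M = I − A:
  [  0.91   -0.11   -0.06   -0.09   -0.06   -0.10]
  [ -0.12    0.89   -0.06   -0.04   -0.06   -0.10]
  [ -0.05   -0.08    0.97   -0.06   -0.05   -0.11]
  [ -0.06   -0.12   -0.10    0.97   -0.09   -0.13]
  [ -0.04   -0.05   -0.05   -0.09    0.91   -0.11]
  [ -0.09   -0.11   -0.11   -0.08   -0.01    0.88]
Leontief inverse L = M⁻¹:
  [  1.1697    0.2095    0.1309    0.1533    0.1156    0.2102]
  [  0.1977    1.2048    0.1263    0.1031    0.1119    0.2044]
  [  0.1101    0.1546    1.0849    0.1079    0.0899    0.1929]
  [  0.1408    0.2186    0.1702    1.0969    0.1442    0.2422]
  [  0.1031    0.1312    0.1111    0.1442    1.1370    0.2039]
  [  0.1721    0.2127    0.1815    0.1434    0.0631    1.2319]
Total output x = L · d:
  x_0 = 1.1697·71 + 0.2095·93 + 0.1309·94 + 0.1533·52 + 0.1156·54 + 0.2102·52 = 139.9814
  x_1 = 0.1977·71 + 1.2048·93 + 0.1263·94 + 0.1031·52 + 0.1119·54 + 0.2044·52 = 159.9934
  x_2 = 0.1101·71 + 0.1546·93 + 1.0849·94 + 0.1079·52 + 0.0899·54 + 0.1929·52 = 144.6749
  x_3 = 0.1408·71 + 0.2186·93 + 0.1702·94 + 1.0969·52 + 0.1442·54 + 0.2422·52 = 123.7473
  x_4 = 0.1031·71 + 0.1312·93 + 0.1111·94 + 0.1442·52 + 1.1370·54 + 0.2039·52 = 109.4596
  x_5 = 0.1721·71 + 0.2127·93 + 0.1815·94 + 0.1434·52 + 0.0631·54 + 1.2319·52 = 123.9843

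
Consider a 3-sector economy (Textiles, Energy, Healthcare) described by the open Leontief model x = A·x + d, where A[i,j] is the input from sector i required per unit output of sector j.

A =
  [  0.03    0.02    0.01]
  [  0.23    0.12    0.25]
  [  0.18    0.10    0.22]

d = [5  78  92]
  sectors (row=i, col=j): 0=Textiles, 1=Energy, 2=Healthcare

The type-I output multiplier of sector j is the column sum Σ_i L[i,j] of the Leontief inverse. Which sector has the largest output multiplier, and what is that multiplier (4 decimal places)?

Healthcare (1.7435)

Form M = I − A:
  [  0.97   -0.02   -0.01]
  [ -0.23    0.88   -0.25]
  [ -0.18   -0.10    0.78]
Leontief inverse L = M⁻¹:
  [  1.0412    0.0261    0.0217]
  [  0.3532    1.1882    0.3854]
  [  0.2856    0.1584    1.3365]
Total output x = L · d:
  x_0 = 1.0412·5 + 0.0261·78 + 0.0217·92 = 9.2426
  x_1 = 0.3532·5 + 1.1882·78 + 0.3854·92 = 129.8972
  x_2 = 0.2856·5 + 0.1584·78 + 1.3365·92 = 136.7351
Output multipliers (column sums of L):
  Textiles: 1.6800
  Energy: 1.3727
  Healthcare: 1.7435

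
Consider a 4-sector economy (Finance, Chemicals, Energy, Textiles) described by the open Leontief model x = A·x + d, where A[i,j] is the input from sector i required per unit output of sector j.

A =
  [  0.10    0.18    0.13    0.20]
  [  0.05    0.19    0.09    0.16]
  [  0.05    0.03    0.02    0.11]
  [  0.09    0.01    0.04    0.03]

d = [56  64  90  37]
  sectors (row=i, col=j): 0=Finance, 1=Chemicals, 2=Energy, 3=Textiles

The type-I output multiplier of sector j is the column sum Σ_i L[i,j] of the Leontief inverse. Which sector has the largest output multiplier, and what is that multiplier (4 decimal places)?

Form M = I − A:
  [  0.90   -0.18   -0.13   -0.20]
  [ -0.05    0.81   -0.09   -0.16]
  [ -0.05   -0.03    0.98   -0.11]
  [ -0.09   -0.01   -0.04    0.97]
Leontief inverse L = M⁻¹:
  [  1.1675    0.2704    0.1922    0.3071]
  [  0.1027    1.2656    0.1399    0.2458]
  [  0.0753    0.0571    1.0415    0.1431]
  [  0.1125    0.0405    0.0622    1.0679]
Total output x = L · d:
  x_0 = 1.1675·56 + 0.2704·64 + 0.1922·90 + 0.3071·37 = 111.3496
  x_1 = 0.1027·56 + 1.2656·64 + 0.1399·90 + 0.2458·37 = 108.4304
  x_2 = 0.0753·56 + 0.0571·64 + 1.0415·90 + 0.1431·37 = 106.8986
  x_3 = 0.1125·56 + 0.0405·64 + 0.0622·90 + 1.0679·37 = 54.0018
Output multipliers (column sums of L):
  Finance: 1.4580
  Chemicals: 1.6335
  Energy: 1.4358
  Textiles: 1.7638

Textiles (1.7638)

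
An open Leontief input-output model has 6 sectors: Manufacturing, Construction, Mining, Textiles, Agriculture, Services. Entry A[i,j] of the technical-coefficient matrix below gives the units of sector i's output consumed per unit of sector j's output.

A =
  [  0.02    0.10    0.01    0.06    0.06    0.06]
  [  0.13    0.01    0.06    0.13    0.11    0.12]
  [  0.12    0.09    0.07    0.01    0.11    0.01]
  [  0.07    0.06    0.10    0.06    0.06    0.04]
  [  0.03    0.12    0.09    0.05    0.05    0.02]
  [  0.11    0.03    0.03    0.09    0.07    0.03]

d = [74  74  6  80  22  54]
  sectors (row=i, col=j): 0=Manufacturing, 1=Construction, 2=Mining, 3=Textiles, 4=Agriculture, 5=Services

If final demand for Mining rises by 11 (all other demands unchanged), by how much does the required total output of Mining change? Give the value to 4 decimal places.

Form M = I − A:
  [  0.98   -0.10   -0.01   -0.06   -0.06   -0.06]
  [ -0.13    0.99   -0.06   -0.13   -0.11   -0.12]
  [ -0.12   -0.09    0.93   -0.01   -0.11   -0.01]
  [ -0.07   -0.06   -0.10    0.94   -0.06   -0.04]
  [ -0.03   -0.12   -0.09   -0.05    0.95   -0.02]
  [ -0.11   -0.03   -0.03   -0.09   -0.07    0.97]
Leontief inverse L = M⁻¹:
  [  1.0635    0.1323    0.0434    0.1005    0.1004    0.0888]
  [  0.1931    1.0771    0.1135    0.1868    0.1735    0.1576]
  [  0.1687    0.1423    1.1094    0.0552    0.1624    0.0451]
  [  0.1211    0.1072    0.1395    1.1005    0.1109    0.0699]
  [  0.0835    0.1609    0.1295    0.0926    1.1013    0.0529]
  [  0.1491    0.0743    0.0650    0.1277    0.1115    1.0576]
Total output x = L · d:
  x_0 = 1.0635·74 + 0.1323·74 + 0.0434·6 + 0.1005·80 + 0.1004·22 + 0.0888·54 = 103.7933
  x_1 = 0.1931·74 + 1.0771·74 + 0.1135·6 + 0.1868·80 + 0.1735·22 + 0.1576·54 = 121.9478
  x_2 = 0.1687·74 + 0.1423·74 + 1.1094·6 + 0.0552·80 + 0.1624·22 + 0.0451·54 = 40.0929
  x_3 = 0.1211·74 + 0.1072·74 + 0.1395·6 + 1.1005·80 + 0.1109·22 + 0.0699·54 = 111.9796
  x_4 = 0.0835·74 + 0.1609·74 + 0.1295·6 + 0.0926·80 + 1.1013·22 + 0.0529·54 = 53.3566
  x_5 = 0.1491·74 + 0.0743·74 + 0.0650·6 + 0.1277·80 + 0.1115·22 + 1.0576·54 = 86.6924
Δx_2 = L[2,2] · Δd_2 = 1.1094 · 11 = 12.2031

12.2031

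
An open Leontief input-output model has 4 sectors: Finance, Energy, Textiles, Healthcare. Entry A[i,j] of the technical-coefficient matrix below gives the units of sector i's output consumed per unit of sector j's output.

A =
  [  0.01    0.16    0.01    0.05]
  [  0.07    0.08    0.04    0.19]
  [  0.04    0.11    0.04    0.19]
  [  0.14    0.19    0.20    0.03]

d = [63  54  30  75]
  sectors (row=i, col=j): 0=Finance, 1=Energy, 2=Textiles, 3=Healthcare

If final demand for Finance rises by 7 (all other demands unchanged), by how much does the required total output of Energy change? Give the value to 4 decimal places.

Form M = I − A:
  [  0.99   -0.16   -0.01   -0.05]
  [ -0.07    0.92   -0.04   -0.19]
  [ -0.04   -0.11    0.96   -0.19]
  [ -0.14   -0.19   -0.20    0.97]
Leontief inverse L = M⁻¹:
  [  1.0408    0.2070    0.0408    0.1022]
  [  0.1235    1.1738    0.1037    0.2566]
  [  0.0959    0.2028    1.1055    0.2612]
  [  0.1942    0.3016    0.2541    1.1498]
Total output x = L · d:
  x_0 = 1.0408·63 + 0.2070·54 + 0.0408·30 + 0.1022·75 = 85.6358
  x_1 = 0.1235·63 + 1.1738·54 + 0.1037·30 + 0.2566·75 = 93.5183
  x_2 = 0.0959·63 + 0.2028·54 + 1.1055·30 + 0.2612·75 = 69.7548
  x_3 = 0.1942·63 + 0.3016·54 + 0.2541·30 + 1.1498·75 = 122.3799
Δx_1 = L[1,0] · Δd_0 = 0.1235 · 7 = 0.8643

0.8643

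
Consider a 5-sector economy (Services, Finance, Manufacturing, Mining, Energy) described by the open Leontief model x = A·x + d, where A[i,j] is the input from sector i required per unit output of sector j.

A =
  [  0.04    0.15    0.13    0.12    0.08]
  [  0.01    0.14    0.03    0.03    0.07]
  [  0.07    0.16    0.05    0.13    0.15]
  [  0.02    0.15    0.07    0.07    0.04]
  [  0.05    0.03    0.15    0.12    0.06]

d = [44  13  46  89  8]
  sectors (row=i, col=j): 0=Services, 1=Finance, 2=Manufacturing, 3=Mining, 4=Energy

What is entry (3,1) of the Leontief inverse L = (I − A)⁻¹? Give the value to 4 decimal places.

Form M = I − A:
  [  0.96   -0.15   -0.13   -0.12   -0.08]
  [ -0.01    0.86   -0.03   -0.03   -0.07]
  [ -0.07   -0.16    0.95   -0.13   -0.15]
  [ -0.02   -0.15   -0.07    0.93   -0.04]
  [ -0.05   -0.03   -0.15   -0.12    0.94]
Leontief inverse L = M⁻¹:
  [  1.0702    0.2613    0.1925    0.1927    0.1495]
  [  0.0237    1.1931    0.0619    0.0635    0.1035]
  [  0.1004    0.2703    1.1244    0.2068    0.2169]
  [  0.0378    0.2237    0.1076    1.1133    0.0844]
  [  0.0785    0.1237    0.2054    0.1874    1.1205]
Total output x = L · d:
  x_0 = 1.0702·44 + 0.2613·13 + 0.1925·46 + 0.1927·89 + 0.1495·8 = 77.6896
  x_1 = 0.0237·44 + 1.1931·13 + 0.0619·46 + 0.0635·89 + 0.1035·8 = 25.8836
  x_2 = 0.1004·44 + 0.2703·13 + 1.1244·46 + 0.2068·89 + 0.2169·8 = 79.7987
  x_3 = 0.0378·44 + 0.2237·13 + 0.1076·46 + 1.1133·89 + 0.0844·8 = 109.2778
  x_4 = 0.0785·44 + 0.1237·13 + 0.2054·46 + 0.1874·89 + 1.1205·8 = 40.1533

L[3,1] = 0.2237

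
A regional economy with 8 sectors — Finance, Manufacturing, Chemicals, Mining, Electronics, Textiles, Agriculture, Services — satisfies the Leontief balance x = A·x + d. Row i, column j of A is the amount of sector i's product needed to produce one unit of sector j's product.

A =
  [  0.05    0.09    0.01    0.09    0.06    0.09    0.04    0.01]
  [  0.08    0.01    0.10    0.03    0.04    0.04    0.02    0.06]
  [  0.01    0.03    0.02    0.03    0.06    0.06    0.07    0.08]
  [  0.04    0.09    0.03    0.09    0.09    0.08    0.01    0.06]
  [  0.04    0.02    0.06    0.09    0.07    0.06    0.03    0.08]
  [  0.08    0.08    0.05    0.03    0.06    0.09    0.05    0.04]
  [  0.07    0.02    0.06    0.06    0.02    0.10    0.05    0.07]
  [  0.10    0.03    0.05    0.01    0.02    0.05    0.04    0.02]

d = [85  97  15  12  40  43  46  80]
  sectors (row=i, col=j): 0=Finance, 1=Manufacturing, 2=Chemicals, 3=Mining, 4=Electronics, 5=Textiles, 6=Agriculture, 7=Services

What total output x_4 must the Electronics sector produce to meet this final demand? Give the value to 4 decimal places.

77.8904

Form M = I − A:
  [  0.95   -0.09   -0.01   -0.09   -0.06   -0.09   -0.04   -0.01]
  [ -0.08    0.99   -0.10   -0.03   -0.04   -0.04   -0.02   -0.06]
  [ -0.01   -0.03    0.98   -0.03   -0.06   -0.06   -0.07   -0.08]
  [ -0.04   -0.09   -0.03    0.91   -0.09   -0.08   -0.01   -0.06]
  [ -0.04   -0.02   -0.06   -0.09    0.93   -0.06   -0.03   -0.08]
  [ -0.08   -0.08   -0.05   -0.03   -0.06    0.91   -0.05   -0.04]
  [ -0.07   -0.02   -0.06   -0.06   -0.02   -0.10    0.95   -0.07]
  [ -0.10   -0.03   -0.05   -0.01   -0.02   -0.05   -0.04    0.98]
Leontief inverse L = M⁻¹:
  [  1.0968    0.1303    0.0492    0.1345    0.1045    0.1463    0.0671    0.0507]
  [  0.1155    1.0425    0.1262    0.0644    0.0753    0.0865    0.0476    0.0923]
  [  0.0499    0.0576    1.0511    0.0614    0.0906    0.1047    0.0945    0.1120]
  [  0.0912    0.1318    0.0725    1.1367    0.1383    0.1388    0.0400    0.1043]
  [  0.0852    0.0594    0.0948    0.1327    1.1136    0.1155    0.0595    0.1202]
  [  0.1302    0.1205    0.0902    0.0744    0.1043    1.1500    0.0827    0.0820]
  [  0.1174    0.0618    0.0942    0.1006    0.0618    0.1582    1.0817    0.1076]
  [  0.1321    0.0594    0.0736    0.0410    0.0496    0.0918    0.0631    1.0462]
Total output x = L · d:
  x_0 = 1.0968·85 + 0.1303·97 + 0.0492·15 + 0.1345·12 + 0.1045·40 + 0.1463·43 + 0.0671·46 + 0.0507·80 = 125.8300
  x_1 = 0.1155·85 + 1.0425·97 + 0.1262·15 + 0.0644·12 + 0.0753·40 + 0.0865·43 + 0.0476·46 + 0.0923·80 = 129.9169
  x_2 = 0.0499·85 + 0.0576·97 + 1.0511·15 + 0.0614·12 + 0.0906·40 + 0.1047·43 + 0.0945·46 + 0.1120·80 = 47.7583
  x_3 = 0.0912·85 + 0.1318·97 + 0.0725·15 + 1.1367·12 + 0.1383·40 + 0.1388·43 + 0.0400·46 + 0.1043·80 = 56.9424
  x_4 = 0.0852·85 + 0.0594·97 + 0.0948·15 + 0.1327·12 + 1.1136·40 + 0.1155·43 + 0.0595·46 + 0.1202·80 = 77.8904
  x_5 = 0.1302·85 + 0.1205·97 + 0.0902·15 + 0.0744·12 + 0.1043·40 + 1.1500·43 + 0.0827·46 + 0.0820·80 = 88.9954
  x_6 = 0.1174·85 + 0.0618·97 + 0.0942·15 + 0.1006·12 + 0.0618·40 + 0.1582·43 + 1.0817·46 + 0.1076·80 = 86.2358
  x_7 = 0.1321·85 + 0.0594·97 + 0.0736·15 + 0.0410·12 + 0.0496·40 + 0.0918·43 + 0.0631·46 + 1.0462·80 = 111.1172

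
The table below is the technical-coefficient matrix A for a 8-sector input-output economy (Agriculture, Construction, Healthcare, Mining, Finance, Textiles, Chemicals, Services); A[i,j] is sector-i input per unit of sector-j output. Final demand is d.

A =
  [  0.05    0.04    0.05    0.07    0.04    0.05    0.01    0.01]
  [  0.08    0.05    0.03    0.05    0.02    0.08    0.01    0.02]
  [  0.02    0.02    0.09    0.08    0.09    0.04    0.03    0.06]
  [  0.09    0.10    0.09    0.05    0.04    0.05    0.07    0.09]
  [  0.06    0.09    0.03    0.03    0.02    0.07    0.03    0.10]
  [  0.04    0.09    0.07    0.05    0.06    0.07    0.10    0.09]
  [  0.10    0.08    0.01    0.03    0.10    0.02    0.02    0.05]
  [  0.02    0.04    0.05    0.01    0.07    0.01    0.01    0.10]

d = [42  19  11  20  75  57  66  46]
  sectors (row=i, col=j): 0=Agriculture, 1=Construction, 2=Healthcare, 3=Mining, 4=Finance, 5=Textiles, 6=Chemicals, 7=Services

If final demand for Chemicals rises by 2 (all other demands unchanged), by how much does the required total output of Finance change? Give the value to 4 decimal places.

0.1070

Form M = I − A:
  [  0.95   -0.04   -0.05   -0.07   -0.04   -0.05   -0.01   -0.01]
  [ -0.08    0.95   -0.03   -0.05   -0.02   -0.08   -0.01   -0.02]
  [ -0.02   -0.02    0.91   -0.08   -0.09   -0.04   -0.03   -0.06]
  [ -0.09   -0.10   -0.09    0.95   -0.04   -0.05   -0.07   -0.09]
  [ -0.06   -0.09   -0.03   -0.03    0.98   -0.07   -0.03   -0.10]
  [ -0.04   -0.09   -0.07   -0.05   -0.06    0.93   -0.10   -0.09]
  [ -0.10   -0.08   -0.01   -0.03   -0.10   -0.02    0.98   -0.05]
  [ -0.02   -0.04   -0.05   -0.01   -0.07   -0.01   -0.01    0.90]
Leontief inverse L = M⁻¹:
  [  1.0823    0.0765    0.0831    0.0987    0.0689    0.0800    0.0322    0.0466]
  [  0.1131    1.0877    0.0637    0.0801    0.0502    0.1118    0.0334    0.0563]
  [  0.0603    0.0678    1.1329    0.1146    0.1312    0.0763    0.0571    0.1145]
  [  0.1437    0.1572    0.1414    1.0962    0.0937    0.0971    0.1000    0.1498]
  [  0.0985    0.1330    0.0675    0.0621    1.0582    0.1053    0.0535    0.1458]
  [  0.0953    0.1505    0.1189    0.0931    0.1145    1.1166    0.1318    0.1533]
  [  0.1389    0.1223    0.0428    0.0611    0.1306    0.0563    1.0394    0.0911]
  [  0.0443    0.0689    0.0762    0.0308    0.0971    0.0333    0.0237    1.1367]
Total output x = L · d:
  x_0 = 1.0823·42 + 0.0765·19 + 0.0831·11 + 0.0987·20 + 0.0689·75 + 0.0800·57 + 0.0322·66 + 0.0466·46 = 63.7889
  x_1 = 0.1131·42 + 1.0877·19 + 0.0637·11 + 0.0801·20 + 0.0502·75 + 0.1118·57 + 0.0334·66 + 0.0563·46 = 42.6537
  x_2 = 0.0603·42 + 0.0678·19 + 1.1329·11 + 0.1146·20 + 0.1312·75 + 0.0763·57 + 0.0571·66 + 0.1145·46 = 41.8086
  x_3 = 0.1437·42 + 0.1572·19 + 0.1414·11 + 1.0962·20 + 0.0937·75 + 0.0971·57 + 0.1000·66 + 0.1498·46 = 58.5525
  x_4 = 0.0985·42 + 0.1330·19 + 0.0675·11 + 0.0621·20 + 1.0582·75 + 0.1053·57 + 0.0535·66 + 0.1458·46 = 104.2585
  x_5 = 0.0953·42 + 0.1505·19 + 0.1189·11 + 0.0931·20 + 0.1145·75 + 1.1166·57 + 0.1318·66 + 0.1533·46 = 98.0152
  x_6 = 0.1389·42 + 0.1223·19 + 0.0428·11 + 0.0611·20 + 0.1306·75 + 0.0563·57 + 1.0394·66 + 0.0911·46 = 95.6479
  x_7 = 0.0443·42 + 0.0689·19 + 0.0762·11 + 0.0308·20 + 0.0971·75 + 0.0333·57 + 0.0237·66 + 1.1367·46 = 67.6585
Δx_4 = L[4,6] · Δd_6 = 0.0535 · 2 = 0.1070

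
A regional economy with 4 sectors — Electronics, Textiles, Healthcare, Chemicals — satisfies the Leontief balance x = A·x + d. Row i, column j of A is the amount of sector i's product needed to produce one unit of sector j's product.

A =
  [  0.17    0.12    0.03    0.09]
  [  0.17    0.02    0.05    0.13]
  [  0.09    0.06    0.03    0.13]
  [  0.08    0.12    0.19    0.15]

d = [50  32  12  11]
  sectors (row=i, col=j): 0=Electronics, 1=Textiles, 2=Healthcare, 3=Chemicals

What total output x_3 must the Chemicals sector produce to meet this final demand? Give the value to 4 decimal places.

Form M = I − A:
  [  0.83   -0.12   -0.03   -0.09]
  [ -0.17    0.98   -0.05   -0.13]
  [ -0.09   -0.06    0.97   -0.13]
  [ -0.08   -0.12   -0.19    0.85]
Leontief inverse L = M⁻¹:
  [  1.2679    0.1817    0.0828    0.1747]
  [  0.2533    1.0834    0.1045    0.2085]
  [  0.1588    0.1100    1.0805    0.1989]
  [  0.1906    0.1946    0.2641    1.2668]
Total output x = L · d:
  x_0 = 1.2679·50 + 0.1817·32 + 0.0828·12 + 0.1747·11 = 72.1225
  x_1 = 0.2533·50 + 1.0834·32 + 0.1045·12 + 0.2085·11 = 50.8812
  x_2 = 0.1588·50 + 0.1100·32 + 1.0805·12 + 0.1989·11 = 26.6143
  x_3 = 0.1906·50 + 0.1946·32 + 0.2641·12 + 1.2668·11 = 32.8615

32.8615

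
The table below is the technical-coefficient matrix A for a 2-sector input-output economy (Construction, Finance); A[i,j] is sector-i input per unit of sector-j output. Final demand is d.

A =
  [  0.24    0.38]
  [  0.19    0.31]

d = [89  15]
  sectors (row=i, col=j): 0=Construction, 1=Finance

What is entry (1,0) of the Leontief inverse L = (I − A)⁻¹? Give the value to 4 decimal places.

L[1,0] = 0.4202

Form M = I − A:
  [  0.76   -0.38]
  [ -0.19    0.69]
Leontief inverse L = M⁻¹:
  [  1.5259    0.8403]
  [  0.4202    1.6807]
Total output x = L · d:
  x_0 = 1.5259·89 + 0.8403·15 = 148.4078
  x_1 = 0.4202·89 + 1.6807·15 = 62.6050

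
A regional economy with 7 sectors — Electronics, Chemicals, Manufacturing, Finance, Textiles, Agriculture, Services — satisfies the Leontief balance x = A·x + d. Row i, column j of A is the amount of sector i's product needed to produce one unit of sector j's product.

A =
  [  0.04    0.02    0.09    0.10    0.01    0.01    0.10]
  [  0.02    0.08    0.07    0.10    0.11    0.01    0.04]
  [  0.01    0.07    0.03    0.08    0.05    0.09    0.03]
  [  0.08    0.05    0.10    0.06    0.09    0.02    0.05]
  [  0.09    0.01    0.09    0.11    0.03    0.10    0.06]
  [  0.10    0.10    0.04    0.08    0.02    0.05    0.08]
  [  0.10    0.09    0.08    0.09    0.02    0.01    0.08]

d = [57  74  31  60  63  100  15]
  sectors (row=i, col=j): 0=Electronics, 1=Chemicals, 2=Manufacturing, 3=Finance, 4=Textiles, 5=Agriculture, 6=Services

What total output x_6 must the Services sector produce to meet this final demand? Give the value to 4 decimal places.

Form M = I − A:
  [  0.96   -0.02   -0.09   -0.10   -0.01   -0.01   -0.10]
  [ -0.02    0.92   -0.07   -0.10   -0.11   -0.01   -0.04]
  [ -0.01   -0.07    0.97   -0.08   -0.05   -0.09   -0.03]
  [ -0.08   -0.05   -0.10    0.94   -0.09   -0.02   -0.05]
  [ -0.09   -0.01   -0.09   -0.11    0.97   -0.10   -0.06]
  [ -0.10   -0.10   -0.04   -0.08   -0.02    0.95   -0.08]
  [ -0.10   -0.09   -0.08   -0.09   -0.02   -0.01    0.92]
Leontief inverse L = M⁻¹:
  [  1.0792    0.0600    0.1372    0.1541    0.0429    0.0342    0.1385]
  [  0.0662    1.1218    0.1272    0.1668    0.1526    0.0450    0.0831]
  [  0.0520    0.1106    1.0760    0.1353    0.0849    0.1162    0.0685]
  [  0.1256    0.0930    0.1570    1.1294    0.1279    0.0554    0.0974]
  [  0.1442    0.0619    0.1508    0.1823    1.0692    0.1341    0.1146]
  [  0.1486    0.1498    0.1014    0.1520    0.0628    1.0766    0.1319]
  [  0.1453    0.1380    0.1407    0.1609    0.0634    0.0383    1.1295]
Total output x = L · d:
  x_0 = 1.0792·57 + 0.0600·74 + 0.1372·31 + 0.1541·60 + 0.0429·63 + 0.0342·100 + 0.1385·15 = 87.6466
  x_1 = 0.0662·57 + 1.1218·74 + 0.1272·31 + 0.1668·60 + 0.1526·63 + 0.0450·100 + 0.0831·15 = 116.1011
  x_2 = 0.0520·57 + 0.1106·74 + 1.0760·31 + 0.1353·60 + 0.0849·63 + 0.1162·100 + 0.0685·15 = 70.6105
  x_3 = 0.1256·57 + 0.0930·74 + 0.1570·31 + 1.1294·60 + 0.1279·63 + 0.0554·100 + 0.0974·15 = 101.7346
  x_4 = 0.1442·57 + 0.0619·74 + 0.1508·31 + 0.1823·60 + 1.0692·63 + 0.1341·100 + 0.1146·15 = 110.8991
  x_5 = 0.1486·57 + 0.1498·74 + 0.1014·31 + 0.1520·60 + 0.0628·63 + 1.0766·100 + 0.1319·15 = 145.4082
  x_6 = 0.1453·57 + 0.1380·74 + 0.1407·31 + 0.1609·60 + 0.0634·63 + 0.0383·100 + 1.1295·15 = 57.2726

57.2726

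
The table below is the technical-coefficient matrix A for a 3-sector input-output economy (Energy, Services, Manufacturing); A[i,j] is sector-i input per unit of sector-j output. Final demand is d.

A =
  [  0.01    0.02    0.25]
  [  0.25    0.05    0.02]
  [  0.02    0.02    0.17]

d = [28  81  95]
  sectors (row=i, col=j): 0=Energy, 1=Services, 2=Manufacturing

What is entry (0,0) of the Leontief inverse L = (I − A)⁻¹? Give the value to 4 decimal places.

L[0,0] = 1.0234

Form M = I − A:
  [  0.99   -0.02   -0.25]
  [ -0.25    0.95   -0.02]
  [ -0.02   -0.02    0.83]
Leontief inverse L = M⁻¹:
  [  1.0234    0.0280    0.3089]
  [  0.2700    1.0606    0.1069]
  [  0.0312    0.0262    1.2148]
Total output x = L · d:
  x_0 = 1.0234·28 + 0.0280·81 + 0.3089·95 = 60.2769
  x_1 = 0.2700·28 + 1.0606·81 + 0.1069·95 = 103.6183
  x_2 = 0.0312·28 + 0.0262·81 + 1.2148·95 = 118.4071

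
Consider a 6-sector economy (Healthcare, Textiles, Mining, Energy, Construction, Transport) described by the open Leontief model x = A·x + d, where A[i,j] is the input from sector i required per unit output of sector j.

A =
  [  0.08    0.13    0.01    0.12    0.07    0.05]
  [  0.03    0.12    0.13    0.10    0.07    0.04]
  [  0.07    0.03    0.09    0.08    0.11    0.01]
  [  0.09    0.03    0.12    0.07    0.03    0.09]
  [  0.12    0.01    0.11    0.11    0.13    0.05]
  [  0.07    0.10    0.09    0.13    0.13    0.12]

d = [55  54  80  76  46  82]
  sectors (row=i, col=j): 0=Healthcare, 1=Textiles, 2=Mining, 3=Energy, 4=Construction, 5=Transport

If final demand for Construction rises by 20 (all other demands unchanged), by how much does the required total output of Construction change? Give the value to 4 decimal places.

Form M = I − A:
  [  0.92   -0.13   -0.01   -0.12   -0.07   -0.05]
  [ -0.03    0.88   -0.13   -0.10   -0.07   -0.04]
  [ -0.07   -0.03    0.91   -0.08   -0.11   -0.01]
  [ -0.09   -0.03   -0.12    0.93   -0.03   -0.09]
  [ -0.12   -0.01   -0.11   -0.11    0.87   -0.05]
  [ -0.07   -0.10   -0.09   -0.13   -0.13    0.88]
Leontief inverse L = M⁻¹:
  [  1.1475    0.1934    0.0953    0.2085    0.1427    0.1045]
  [  0.1002    1.1770    0.2212    0.1889    0.1506    0.0896]
  [  0.1318    0.0717    1.1567    0.1518    0.1752    0.0494]
  [  0.1543    0.0856    0.1922    1.1526    0.1041    0.1386]
  [  0.2053    0.0704    0.1982    0.2105    1.2201    0.1080]
  [  0.1693    0.1795    0.2087    0.2549    0.2420    1.1963]
Total output x = L · d:
  x_0 = 1.1475·55 + 0.1934·54 + 0.0953·80 + 0.2085·76 + 0.1427·46 + 0.1045·82 = 112.1660
  x_1 = 0.1002·55 + 1.1770·54 + 0.2212·80 + 0.1889·76 + 0.1506·46 + 0.0896·82 = 115.3926
  x_2 = 0.1318·55 + 0.0717·54 + 1.1567·80 + 0.1518·76 + 0.1752·46 + 0.0494·82 = 127.3050
  x_3 = 0.1543·55 + 0.0856·54 + 0.1922·80 + 1.1526·76 + 0.1041·46 + 0.1386·82 = 132.2352
  x_4 = 0.2053·55 + 0.0704·54 + 0.1982·80 + 0.2105·76 + 1.2201·46 + 0.1080·82 = 111.9294
  x_5 = 0.1693·55 + 0.1795·54 + 0.2087·80 + 0.2549·76 + 0.2420·46 + 1.1963·82 = 164.3065
Δx_4 = L[4,4] · Δd_4 = 1.2201 · 20 = 24.4013

24.4013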